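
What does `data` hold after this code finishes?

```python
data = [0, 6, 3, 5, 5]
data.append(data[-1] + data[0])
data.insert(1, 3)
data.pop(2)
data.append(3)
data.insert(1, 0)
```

append data[-1]+data[0] = 5+0 = 5 → [0, 6, 3, 5, 5, 5]
insert 3 at 1 → [0, 3, 6, 3, 5, 5, 5]
pop(2) removes 6 → [0, 3, 3, 5, 5, 5]
append 3 → [0, 3, 3, 5, 5, 5, 3]
insert 0 at 1 → [0, 0, 3, 3, 5, 5, 5, 3]

[0, 0, 3, 3, 5, 5, 5, 3]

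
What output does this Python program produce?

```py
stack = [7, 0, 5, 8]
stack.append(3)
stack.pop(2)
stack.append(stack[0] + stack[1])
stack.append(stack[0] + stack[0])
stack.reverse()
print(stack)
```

append 3 → [7, 0, 5, 8, 3]
pop(2) removes 5 → [7, 0, 8, 3]
append stack[0]+stack[1] = 7+0 = 7 → [7, 0, 8, 3, 7]
append stack[0]+stack[0] = 7+7 = 14 → [7, 0, 8, 3, 7, 14]
reverse → [14, 7, 3, 8, 0, 7]

[14, 7, 3, 8, 0, 7]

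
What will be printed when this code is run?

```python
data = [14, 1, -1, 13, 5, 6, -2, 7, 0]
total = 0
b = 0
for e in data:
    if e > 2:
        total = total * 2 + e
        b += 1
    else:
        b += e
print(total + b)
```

370

e=14: >2, total = 0*2+14 = 14; b=1
e=1: not >2; b=2
e=-1: not >2; b=1
e=13: >2, total = 14*2+13 = 41; b=2
e=5: >2, total = 41*2+5 = 87; b=3
e=6: >2, total = 87*2+6 = 180; b=4
e=-2: not >2; b=2
e=7: >2, total = 180*2+7 = 367; b=3
e=0: not >2; b=3
total+b = 367+3 = 370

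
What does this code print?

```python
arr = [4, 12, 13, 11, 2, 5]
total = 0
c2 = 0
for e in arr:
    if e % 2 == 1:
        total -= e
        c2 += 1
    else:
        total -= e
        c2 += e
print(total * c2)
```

e=4: not odd, total = 0-4 = -4; c2=4
e=12: not odd, total = (-4)-12 = -16; c2=16
e=13: odd, total = (-16)-13 = -29; c2=17
e=11: odd, total = (-29)-11 = -40; c2=18
e=2: not odd, total = (-40)-2 = -42; c2=20
e=5: odd, total = (-42)-5 = -47; c2=21
total*c2 = (-47)*21 = -987

-987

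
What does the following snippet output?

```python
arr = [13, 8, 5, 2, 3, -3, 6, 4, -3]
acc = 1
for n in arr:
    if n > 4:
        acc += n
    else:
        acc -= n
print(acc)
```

n=13: >4, acc = 1+13 = 14
n=8: >4, acc = 14+8 = 22
n=5: >4, acc = 22+5 = 27
n=2: not >4, acc = 27-2 = 25
n=3: not >4, acc = 25-3 = 22
n=-3: not >4, acc = 22-(-3) = 25
n=6: >4, acc = 25+6 = 31
n=4: not >4, acc = 31-4 = 27
n=-3: not >4, acc = 27-(-3) = 30

30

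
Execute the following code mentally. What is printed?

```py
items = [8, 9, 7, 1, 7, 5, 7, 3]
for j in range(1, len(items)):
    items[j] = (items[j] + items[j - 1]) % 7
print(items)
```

[8, 3, 3, 4, 4, 2, 2, 5]

j=1: items[1] = (9+8)%7 = 3 → [8, 3, 7, 1, 7, 5, 7, 3]
j=2: items[2] = (7+3)%7 = 3 → [8, 3, 3, 1, 7, 5, 7, 3]
j=3: items[3] = (1+3)%7 = 4 → [8, 3, 3, 4, 7, 5, 7, 3]
j=4: items[4] = (7+4)%7 = 4 → [8, 3, 3, 4, 4, 5, 7, 3]
j=5: items[5] = (5+4)%7 = 2 → [8, 3, 3, 4, 4, 2, 7, 3]
j=6: items[6] = (7+2)%7 = 2 → [8, 3, 3, 4, 4, 2, 2, 3]
j=7: items[7] = (3+2)%7 = 5 → [8, 3, 3, 4, 4, 2, 2, 5]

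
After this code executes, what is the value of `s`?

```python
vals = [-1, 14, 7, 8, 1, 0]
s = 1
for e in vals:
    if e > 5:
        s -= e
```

-28

e=-1: not >5
e=14: >5, s = 1-14 = -13
e=7: >5, s = (-13)-7 = -20
e=8: >5, s = (-20)-8 = -28
e=1: not >5
e=0: not >5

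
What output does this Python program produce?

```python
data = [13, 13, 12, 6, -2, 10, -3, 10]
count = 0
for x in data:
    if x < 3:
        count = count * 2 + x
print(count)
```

x=13: not <3
x=13: not <3
x=12: not <3
x=6: not <3
x=-2: <3, count = 0*2+(-2) = -2
x=10: not <3
x=-3: <3, count = (-2)*2+(-3) = -7
x=10: not <3

-7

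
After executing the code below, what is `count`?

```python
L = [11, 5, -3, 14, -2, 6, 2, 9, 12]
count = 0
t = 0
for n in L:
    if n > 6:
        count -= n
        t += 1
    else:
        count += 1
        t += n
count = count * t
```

-492

n=11: >6, count = 0-11 = -11; t=1
n=5: not >6, count = (-11)+1 = -10; t=6
n=-3: not >6, count = (-10)+1 = -9; t=3
n=14: >6, count = (-9)-14 = -23; t=4
n=-2: not >6, count = (-23)+1 = -22; t=2
n=6: not >6, count = (-22)+1 = -21; t=8
n=2: not >6, count = (-21)+1 = -20; t=10
n=9: >6, count = (-20)-9 = -29; t=11
n=12: >6, count = (-29)-12 = -41; t=12
count*t = (-41)*12 = -492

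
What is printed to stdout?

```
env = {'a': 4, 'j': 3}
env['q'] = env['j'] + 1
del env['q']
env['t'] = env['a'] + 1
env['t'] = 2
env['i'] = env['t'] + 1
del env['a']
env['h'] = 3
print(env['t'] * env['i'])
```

6

env['q'] = env['j']+1 = 4 → {'a': 4, 'j': 3, 'q': 4}
del 'q' → {'a': 4, 'j': 3}
env['t'] = env['a']+1 = 5 → {'a': 4, 'j': 3, 't': 5}
env['t'] = 2 → {'a': 4, 'j': 3, 't': 2}
env['i'] = env['t']+1 = 3 → {'a': 4, 'j': 3, 't': 2, 'i': 3}
del 'a' → {'j': 3, 't': 2, 'i': 3}
env['h'] = 3 → {'j': 3, 't': 2, 'i': 3, 'h': 3}
env['t']*env['i'] = 2*3 = 6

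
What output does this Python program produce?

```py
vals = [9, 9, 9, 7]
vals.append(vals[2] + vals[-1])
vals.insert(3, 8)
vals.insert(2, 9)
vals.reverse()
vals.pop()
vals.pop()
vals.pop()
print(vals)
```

[16, 7, 8, 9]

append vals[2]+vals[-1] = 9+7 = 16 → [9, 9, 9, 7, 16]
insert 8 at 3 → [9, 9, 9, 8, 7, 16]
insert 9 at 2 → [9, 9, 9, 9, 8, 7, 16]
reverse → [16, 7, 8, 9, 9, 9, 9]
pop() removes 9 → [16, 7, 8, 9, 9, 9]
pop() removes 9 → [16, 7, 8, 9, 9]
pop() removes 9 → [16, 7, 8, 9]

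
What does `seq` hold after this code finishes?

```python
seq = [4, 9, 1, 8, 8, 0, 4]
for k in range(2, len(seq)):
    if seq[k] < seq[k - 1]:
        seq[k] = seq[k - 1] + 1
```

[4, 9, 10, 11, 12, 13, 14]

k=2: 1<9, seq[2] = 9+1 = 10 → [4, 9, 10, 8, 8, 0, 4]
k=3: 8<10, seq[3] = 10+1 = 11 → [4, 9, 10, 11, 8, 0, 4]
k=4: 8<11, seq[4] = 11+1 = 12 → [4, 9, 10, 11, 12, 0, 4]
k=5: 0<12, seq[5] = 12+1 = 13 → [4, 9, 10, 11, 12, 13, 4]
k=6: 4<13, seq[6] = 13+1 = 14 → [4, 9, 10, 11, 12, 13, 14]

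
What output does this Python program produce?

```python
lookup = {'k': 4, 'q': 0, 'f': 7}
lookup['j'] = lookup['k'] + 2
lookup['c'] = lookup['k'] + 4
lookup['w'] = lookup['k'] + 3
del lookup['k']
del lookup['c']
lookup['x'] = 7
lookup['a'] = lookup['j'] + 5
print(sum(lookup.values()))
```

lookup['j'] = lookup['k']+2 = 6 → {'k': 4, 'q': 0, 'f': 7, 'j': 6}
lookup['c'] = lookup['k']+4 = 8 → {'k': 4, 'q': 0, 'f': 7, 'j': 6, 'c': 8}
lookup['w'] = lookup['k']+3 = 7 → {'k': 4, 'q': 0, 'f': 7, 'j': 6, 'c': 8, 'w': 7}
del 'k' → {'q': 0, 'f': 7, 'j': 6, 'c': 8, 'w': 7}
del 'c' → {'q': 0, 'f': 7, 'j': 6, 'w': 7}
lookup['x'] = 7 → {'q': 0, 'f': 7, 'j': 6, 'w': 7, 'x': 7}
lookup['a'] = lookup['j']+5 = 11 → {'q': 0, 'f': 7, 'j': 6, 'w': 7, 'x': 7, 'a': 11}
sum of values = 38

38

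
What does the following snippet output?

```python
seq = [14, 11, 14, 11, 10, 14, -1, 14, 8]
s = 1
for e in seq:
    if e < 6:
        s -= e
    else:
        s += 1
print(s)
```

10

e=14: not <6, s = 1+1 = 2
e=11: not <6, s = 2+1 = 3
e=14: not <6, s = 3+1 = 4
e=11: not <6, s = 4+1 = 5
e=10: not <6, s = 5+1 = 6
e=14: not <6, s = 6+1 = 7
e=-1: <6, s = 7-(-1) = 8
e=14: not <6, s = 8+1 = 9
e=8: not <6, s = 9+1 = 10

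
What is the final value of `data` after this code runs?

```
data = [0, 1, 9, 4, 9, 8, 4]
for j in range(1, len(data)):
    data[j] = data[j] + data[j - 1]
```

[0, 1, 10, 14, 23, 31, 35]

j=1: data[1] = 1+0 = 1 → [0, 1, 9, 4, 9, 8, 4]
j=2: data[2] = 9+1 = 10 → [0, 1, 10, 4, 9, 8, 4]
j=3: data[3] = 4+10 = 14 → [0, 1, 10, 14, 9, 8, 4]
j=4: data[4] = 9+14 = 23 → [0, 1, 10, 14, 23, 8, 4]
j=5: data[5] = 8+23 = 31 → [0, 1, 10, 14, 23, 31, 4]
j=6: data[6] = 4+31 = 35 → [0, 1, 10, 14, 23, 31, 35]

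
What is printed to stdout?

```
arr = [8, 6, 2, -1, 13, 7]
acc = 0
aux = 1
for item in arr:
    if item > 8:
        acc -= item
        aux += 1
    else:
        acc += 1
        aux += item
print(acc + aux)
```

16

item=8: not >8, acc = 0+1 = 1; aux=9
item=6: not >8, acc = 1+1 = 2; aux=15
item=2: not >8, acc = 2+1 = 3; aux=17
item=-1: not >8, acc = 3+1 = 4; aux=16
item=13: >8, acc = 4-13 = -9; aux=17
item=7: not >8, acc = (-9)+1 = -8; aux=24
acc+aux = (-8)+24 = 16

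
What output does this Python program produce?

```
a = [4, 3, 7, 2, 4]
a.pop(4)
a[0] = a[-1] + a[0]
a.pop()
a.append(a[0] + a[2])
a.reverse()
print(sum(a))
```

29

pop(4) removes 4 → [4, 3, 7, 2]
a[0] = a[-1]+a[0] = 2+4 = 6 → [6, 3, 7, 2]
pop() removes 2 → [6, 3, 7]
append a[0]+a[2] = 6+7 = 13 → [6, 3, 7, 13]
reverse → [13, 7, 3, 6]
sum = 29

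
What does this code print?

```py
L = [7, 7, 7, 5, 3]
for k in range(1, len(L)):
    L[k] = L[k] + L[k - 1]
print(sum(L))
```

k=1: L[1] = 7+7 = 14 → [7, 14, 7, 5, 3]
k=2: L[2] = 7+14 = 21 → [7, 14, 21, 5, 3]
k=3: L[3] = 5+21 = 26 → [7, 14, 21, 26, 3]
k=4: L[4] = 3+26 = 29 → [7, 14, 21, 26, 29]
sum = 97

97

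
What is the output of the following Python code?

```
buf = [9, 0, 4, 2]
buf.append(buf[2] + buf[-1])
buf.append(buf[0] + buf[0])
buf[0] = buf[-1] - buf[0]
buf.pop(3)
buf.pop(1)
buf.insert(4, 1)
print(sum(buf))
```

append buf[2]+buf[-1] = 4+2 = 6 → [9, 0, 4, 2, 6]
append buf[0]+buf[0] = 9+9 = 18 → [9, 0, 4, 2, 6, 18]
buf[0] = buf[-1]-buf[0] = 18-9 = 9 → [9, 0, 4, 2, 6, 18]
pop(3) removes 2 → [9, 0, 4, 6, 18]
pop(1) removes 0 → [9, 4, 6, 18]
insert 1 at 4 → [9, 4, 6, 18, 1]
sum = 38

38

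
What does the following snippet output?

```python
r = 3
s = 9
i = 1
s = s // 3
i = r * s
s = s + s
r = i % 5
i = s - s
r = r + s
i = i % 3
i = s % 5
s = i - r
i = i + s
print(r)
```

10

s = 9//3 = 3
i = 3*3 = 9
s = 3+3 = 6
r = 9%5 = 4
i = 6-6 = 0
r = 4+6 = 10
i = 0%3 = 0
i = 6%5 = 1
s = 1-10 = -9
i = 1+(-9) = -8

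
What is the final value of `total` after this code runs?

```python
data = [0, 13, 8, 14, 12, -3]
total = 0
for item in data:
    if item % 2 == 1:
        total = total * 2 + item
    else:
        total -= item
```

item=0: not odd, total = 0-0 = 0
item=13: odd, total = 0*2+13 = 13
item=8: not odd, total = 13-8 = 5
item=14: not odd, total = 5-14 = -9
item=12: not odd, total = (-9)-12 = -21
item=-3: odd, total = (-21)*2+(-3) = -45

-45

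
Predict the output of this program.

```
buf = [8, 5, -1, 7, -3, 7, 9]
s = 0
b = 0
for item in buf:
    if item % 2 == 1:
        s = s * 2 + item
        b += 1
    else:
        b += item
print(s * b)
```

2954

item=8: not odd; b=8
item=5: odd, s = 0*2+5 = 5; b=9
item=-1: odd, s = 5*2+(-1) = 9; b=10
item=7: odd, s = 9*2+7 = 25; b=11
item=-3: odd, s = 25*2+(-3) = 47; b=12
item=7: odd, s = 47*2+7 = 101; b=13
item=9: odd, s = 101*2+9 = 211; b=14
s*b = 211*14 = 2954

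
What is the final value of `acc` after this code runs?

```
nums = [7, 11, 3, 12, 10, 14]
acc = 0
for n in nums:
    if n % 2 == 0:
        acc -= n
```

n=7: not even
n=11: not even
n=3: not even
n=12: even, acc = 0-12 = -12
n=10: even, acc = (-12)-10 = -22
n=14: even, acc = (-22)-14 = -36

-36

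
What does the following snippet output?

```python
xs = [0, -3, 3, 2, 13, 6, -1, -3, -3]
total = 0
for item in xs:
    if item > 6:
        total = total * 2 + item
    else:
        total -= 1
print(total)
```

item=0: not >6, total = 0-1 = -1
item=-3: not >6, total = (-1)-1 = -2
item=3: not >6, total = (-2)-1 = -3
item=2: not >6, total = (-3)-1 = -4
item=13: >6, total = (-4)*2+13 = 5
item=6: not >6, total = 5-1 = 4
item=-1: not >6, total = 4-1 = 3
item=-3: not >6, total = 3-1 = 2
item=-3: not >6, total = 2-1 = 1

1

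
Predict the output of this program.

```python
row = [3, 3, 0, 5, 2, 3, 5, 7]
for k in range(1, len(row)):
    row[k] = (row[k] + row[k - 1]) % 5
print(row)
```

[3, 1, 1, 1, 3, 1, 1, 3]

k=1: row[1] = (3+3)%5 = 1 → [3, 1, 0, 5, 2, 3, 5, 7]
k=2: row[2] = (0+1)%5 = 1 → [3, 1, 1, 5, 2, 3, 5, 7]
k=3: row[3] = (5+1)%5 = 1 → [3, 1, 1, 1, 2, 3, 5, 7]
k=4: row[4] = (2+1)%5 = 3 → [3, 1, 1, 1, 3, 3, 5, 7]
k=5: row[5] = (3+3)%5 = 1 → [3, 1, 1, 1, 3, 1, 5, 7]
k=6: row[6] = (5+1)%5 = 1 → [3, 1, 1, 1, 3, 1, 1, 7]
k=7: row[7] = (7+1)%5 = 3 → [3, 1, 1, 1, 3, 1, 1, 3]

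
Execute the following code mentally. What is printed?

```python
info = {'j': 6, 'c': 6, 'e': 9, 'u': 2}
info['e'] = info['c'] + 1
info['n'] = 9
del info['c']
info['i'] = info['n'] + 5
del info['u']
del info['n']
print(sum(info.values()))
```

27

info['e'] = info['c']+1 = 7 → {'j': 6, 'c': 6, 'e': 7, 'u': 2}
info['n'] = 9 → {'j': 6, 'c': 6, 'e': 7, 'u': 2, 'n': 9}
del 'c' → {'j': 6, 'e': 7, 'u': 2, 'n': 9}
info['i'] = info['n']+5 = 14 → {'j': 6, 'e': 7, 'u': 2, 'n': 9, 'i': 14}
del 'u' → {'j': 6, 'e': 7, 'n': 9, 'i': 14}
del 'n' → {'j': 6, 'e': 7, 'i': 14}
sum of values = 27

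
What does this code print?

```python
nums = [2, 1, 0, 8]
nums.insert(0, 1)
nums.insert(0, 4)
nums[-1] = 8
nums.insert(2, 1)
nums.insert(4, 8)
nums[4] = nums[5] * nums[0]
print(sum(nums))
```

21

insert 1 at 0 → [1, 2, 1, 0, 8]
insert 4 at 0 → [4, 1, 2, 1, 0, 8]
nums[-1] = 8 → [4, 1, 2, 1, 0, 8]
insert 1 at 2 → [4, 1, 1, 2, 1, 0, 8]
insert 8 at 4 → [4, 1, 1, 2, 8, 1, 0, 8]
nums[4] = nums[5]*nums[0] = 1*4 = 4 → [4, 1, 1, 2, 4, 1, 0, 8]
sum = 21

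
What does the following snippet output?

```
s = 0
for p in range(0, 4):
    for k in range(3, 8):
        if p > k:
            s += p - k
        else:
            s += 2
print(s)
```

p=0,k=3: not 0>3, s = 0+2 = 2
p=0,k=4: not 0>4, s = 2+2 = 4
p=0,k=5: not 0>5, s = 4+2 = 6
p=0,k=6: not 0>6, s = 6+2 = 8
p=0,k=7: not 0>7, s = 8+2 = 10
p=1,k=3: not 1>3, s = 10+2 = 12
p=1,k=4: not 1>4, s = 12+2 = 14
p=1,k=5: not 1>5, s = 14+2 = 16
p=1,k=6: not 1>6, s = 16+2 = 18
p=1,k=7: not 1>7, s = 18+2 = 20
p=2,k=3: not 2>3, s = 20+2 = 22
p=2,k=4: not 2>4, s = 22+2 = 24
p=2,k=5: not 2>5, s = 24+2 = 26
p=2,k=6: not 2>6, s = 26+2 = 28
p=2,k=7: not 2>7, s = 28+2 = 30
p=3,k=3: not 3>3, s = 30+2 = 32
p=3,k=4: not 3>4, s = 32+2 = 34
p=3,k=5: not 3>5, s = 34+2 = 36
p=3,k=6: not 3>6, s = 36+2 = 38
p=3,k=7: not 3>7, s = 38+2 = 40

40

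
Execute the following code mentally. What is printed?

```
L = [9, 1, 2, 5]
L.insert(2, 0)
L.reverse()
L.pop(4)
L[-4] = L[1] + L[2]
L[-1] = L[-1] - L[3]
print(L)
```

insert 0 at 2 → [9, 1, 0, 2, 5]
reverse → [5, 2, 0, 1, 9]
pop(4) removes 9 → [5, 2, 0, 1]
L[-4] = L[1]+L[2] = 2+0 = 2 → [2, 2, 0, 1]
L[-1] = L[-1]-L[3] = 1-1 = 0 → [2, 2, 0, 0]

[2, 2, 0, 0]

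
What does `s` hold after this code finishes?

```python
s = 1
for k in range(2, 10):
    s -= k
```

k=2: s = 1-2 = -1
k=3: s = (-1)-3 = -4
k=4: s = (-4)-4 = -8
k=5: s = (-8)-5 = -13
k=6: s = (-13)-6 = -19
k=7: s = (-19)-7 = -26
k=8: s = (-26)-8 = -34
k=9: s = (-34)-9 = -43

-43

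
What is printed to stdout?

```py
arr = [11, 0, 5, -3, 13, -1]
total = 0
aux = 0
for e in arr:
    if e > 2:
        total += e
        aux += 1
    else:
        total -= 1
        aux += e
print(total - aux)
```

e=11: >2, total = 0+11 = 11; aux=1
e=0: not >2, total = 11-1 = 10; aux=1
e=5: >2, total = 10+5 = 15; aux=2
e=-3: not >2, total = 15-1 = 14; aux=-1
e=13: >2, total = 14+13 = 27; aux=0
e=-1: not >2, total = 27-1 = 26; aux=-1
total-aux = 26-(-1) = 27

27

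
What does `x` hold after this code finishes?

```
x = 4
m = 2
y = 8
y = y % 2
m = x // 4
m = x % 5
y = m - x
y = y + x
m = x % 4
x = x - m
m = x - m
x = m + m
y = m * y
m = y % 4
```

8

y = 8%2 = 0
m = 4//4 = 1
m = 4%5 = 4
y = 4-4 = 0
y = 0+4 = 4
m = 4%4 = 0
x = 4-0 = 4
m = 4-0 = 4
x = 4+4 = 8
y = 4*4 = 16
m = 16%4 = 0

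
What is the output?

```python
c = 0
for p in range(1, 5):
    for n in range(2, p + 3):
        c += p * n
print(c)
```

p=1,n=2: c = 0+2 = 2
p=1,n=3: c = 2+3 = 5
p=2,n=2: c = 5+4 = 9
p=2,n=3: c = 9+6 = 15
p=2,n=4: c = 15+8 = 23
p=3,n=2: c = 23+6 = 29
p=3,n=3: c = 29+9 = 38
p=3,n=4: c = 38+12 = 50
p=3,n=5: c = 50+15 = 65
p=4,n=2: c = 65+8 = 73
p=4,n=3: c = 73+12 = 85
p=4,n=4: c = 85+16 = 101
p=4,n=5: c = 101+20 = 121
p=4,n=6: c = 121+24 = 145

145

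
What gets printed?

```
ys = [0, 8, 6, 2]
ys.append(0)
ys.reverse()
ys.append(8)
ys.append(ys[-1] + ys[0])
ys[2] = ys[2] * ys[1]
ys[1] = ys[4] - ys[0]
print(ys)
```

append 0 → [0, 8, 6, 2, 0]
reverse → [0, 2, 6, 8, 0]
append 8 → [0, 2, 6, 8, 0, 8]
append ys[-1]+ys[0] = 8+0 = 8 → [0, 2, 6, 8, 0, 8, 8]
ys[2] = ys[2]*ys[1] = 6*2 = 12 → [0, 2, 12, 8, 0, 8, 8]
ys[1] = ys[4]-ys[0] = 0-0 = 0 → [0, 0, 12, 8, 0, 8, 8]

[0, 0, 12, 8, 0, 8, 8]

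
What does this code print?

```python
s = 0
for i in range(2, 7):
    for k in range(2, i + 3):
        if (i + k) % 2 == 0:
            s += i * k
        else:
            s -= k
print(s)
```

i=2,k=2: even sum, s = 0+4 = 4
i=2,k=3: odd sum, s = 4-3 = 1
i=2,k=4: even sum, s = 1+8 = 9
i=3,k=2: odd sum, s = 9-2 = 7
i=3,k=3: even sum, s = 7+9 = 16
i=3,k=4: odd sum, s = 16-4 = 12
i=3,k=5: even sum, s = 12+15 = 27
i=4,k=2: even sum, s = 27+8 = 35
i=4,k=3: odd sum, s = 35-3 = 32
i=4,k=4: even sum, s = 32+16 = 48
i=4,k=5: odd sum, s = 48-5 = 43
i=4,k=6: even sum, s = 43+24 = 67
i=5,k=2: odd sum, s = 67-2 = 65
i=5,k=3: even sum, s = 65+15 = 80
i=5,k=4: odd sum, s = 80-4 = 76
i=5,k=5: even sum, s = 76+25 = 101
i=5,k=6: odd sum, s = 101-6 = 95
i=5,k=7: even sum, s = 95+35 = 130
i=6,k=2: even sum, s = 130+12 = 142
i=6,k=3: odd sum, s = 142-3 = 139
i=6,k=4: even sum, s = 139+24 = 163
i=6,k=5: odd sum, s = 163-5 = 158
i=6,k=6: even sum, s = 158+36 = 194
i=6,k=7: odd sum, s = 194-7 = 187
i=6,k=8: even sum, s = 187+48 = 235

235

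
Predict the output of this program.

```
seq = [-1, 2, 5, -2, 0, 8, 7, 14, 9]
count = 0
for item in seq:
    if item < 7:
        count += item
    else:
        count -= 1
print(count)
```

0

item=-1: <7, count = 0+(-1) = -1
item=2: <7, count = (-1)+2 = 1
item=5: <7, count = 1+5 = 6
item=-2: <7, count = 6+(-2) = 4
item=0: <7, count = 4+0 = 4
item=8: not <7, count = 4-1 = 3
item=7: not <7, count = 3-1 = 2
item=14: not <7, count = 2-1 = 1
item=9: not <7, count = 1-1 = 0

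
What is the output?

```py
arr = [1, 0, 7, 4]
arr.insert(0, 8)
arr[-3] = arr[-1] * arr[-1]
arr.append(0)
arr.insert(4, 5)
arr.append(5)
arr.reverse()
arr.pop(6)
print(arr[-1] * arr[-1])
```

64

insert 8 at 0 → [8, 1, 0, 7, 4]
arr[-3] = arr[-1]*arr[-1] = 4*4 = 16 → [8, 1, 16, 7, 4]
append 0 → [8, 1, 16, 7, 4, 0]
insert 5 at 4 → [8, 1, 16, 7, 5, 4, 0]
append 5 → [8, 1, 16, 7, 5, 4, 0, 5]
reverse → [5, 0, 4, 5, 7, 16, 1, 8]
pop(6) removes 1 → [5, 0, 4, 5, 7, 16, 8]
arr[-1]*arr[-1] = 8*8 = 64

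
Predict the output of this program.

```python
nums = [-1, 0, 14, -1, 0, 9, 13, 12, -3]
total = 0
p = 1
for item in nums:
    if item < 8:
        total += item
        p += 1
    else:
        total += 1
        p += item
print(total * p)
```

-54

item=-1: <8, total = 0+(-1) = -1; p=2
item=0: <8, total = (-1)+0 = -1; p=3
item=14: not <8, total = (-1)+1 = 0; p=17
item=-1: <8, total = 0+(-1) = -1; p=18
item=0: <8, total = (-1)+0 = -1; p=19
item=9: not <8, total = (-1)+1 = 0; p=28
item=13: not <8, total = 0+1 = 1; p=41
item=12: not <8, total = 1+1 = 2; p=53
item=-3: <8, total = 2+(-3) = -1; p=54
total*p = (-1)*54 = -54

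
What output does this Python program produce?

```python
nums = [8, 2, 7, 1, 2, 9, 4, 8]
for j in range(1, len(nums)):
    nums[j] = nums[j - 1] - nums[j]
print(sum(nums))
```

-48

j=1: nums[1] = 8-2 = 6 → [8, 6, 7, 1, 2, 9, 4, 8]
j=2: nums[2] = 6-7 = -1 → [8, 6, -1, 1, 2, 9, 4, 8]
j=3: nums[3] = (-1)-1 = -2 → [8, 6, -1, -2, 2, 9, 4, 8]
j=4: nums[4] = (-2)-2 = -4 → [8, 6, -1, -2, -4, 9, 4, 8]
j=5: nums[5] = (-4)-9 = -13 → [8, 6, -1, -2, -4, -13, 4, 8]
j=6: nums[6] = (-13)-4 = -17 → [8, 6, -1, -2, -4, -13, -17, 8]
j=7: nums[7] = (-17)-8 = -25 → [8, 6, -1, -2, -4, -13, -17, -25]
sum = -48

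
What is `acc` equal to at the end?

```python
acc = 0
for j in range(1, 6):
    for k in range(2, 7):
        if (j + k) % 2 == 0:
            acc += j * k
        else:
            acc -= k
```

j=1,k=2: odd sum, acc = 0-2 = -2
j=1,k=3: even sum, acc = (-2)+3 = 1
j=1,k=4: odd sum, acc = 1-4 = -3
j=1,k=5: even sum, acc = (-3)+5 = 2
j=1,k=6: odd sum, acc = 2-6 = -4
j=2,k=2: even sum, acc = (-4)+4 = 0
j=2,k=3: odd sum, acc = 0-3 = -3
j=2,k=4: even sum, acc = (-3)+8 = 5
j=2,k=5: odd sum, acc = 5-5 = 0
j=2,k=6: even sum, acc = 0+12 = 12
j=3,k=2: odd sum, acc = 12-2 = 10
j=3,k=3: even sum, acc = 10+9 = 19
j=3,k=4: odd sum, acc = 19-4 = 15
j=3,k=5: even sum, acc = 15+15 = 30
j=3,k=6: odd sum, acc = 30-6 = 24
j=4,k=2: even sum, acc = 24+8 = 32
j=4,k=3: odd sum, acc = 32-3 = 29
j=4,k=4: even sum, acc = 29+16 = 45
j=4,k=5: odd sum, acc = 45-5 = 40
j=4,k=6: even sum, acc = 40+24 = 64
j=5,k=2: odd sum, acc = 64-2 = 62
j=5,k=3: even sum, acc = 62+15 = 77
j=5,k=4: odd sum, acc = 77-4 = 73
j=5,k=5: even sum, acc = 73+25 = 98
j=5,k=6: odd sum, acc = 98-6 = 92

92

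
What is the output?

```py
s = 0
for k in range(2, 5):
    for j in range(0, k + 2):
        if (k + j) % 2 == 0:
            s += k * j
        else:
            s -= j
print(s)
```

k=2,j=0: even sum, s = 0+0 = 0
k=2,j=1: odd sum, s = 0-1 = -1
k=2,j=2: even sum, s = (-1)+4 = 3
k=2,j=3: odd sum, s = 3-3 = 0
k=3,j=0: odd sum, s = 0-0 = 0
k=3,j=1: even sum, s = 0+3 = 3
k=3,j=2: odd sum, s = 3-2 = 1
k=3,j=3: even sum, s = 1+9 = 10
k=3,j=4: odd sum, s = 10-4 = 6
k=4,j=0: even sum, s = 6+0 = 6
k=4,j=1: odd sum, s = 6-1 = 5
k=4,j=2: even sum, s = 5+8 = 13
k=4,j=3: odd sum, s = 13-3 = 10
k=4,j=4: even sum, s = 10+16 = 26
k=4,j=5: odd sum, s = 26-5 = 21

21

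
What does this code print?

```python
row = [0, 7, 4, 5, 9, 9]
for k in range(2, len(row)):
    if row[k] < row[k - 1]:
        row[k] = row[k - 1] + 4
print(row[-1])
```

k=2: 4<7, row[2] = 7+4 = 11 → [0, 7, 11, 5, 9, 9]
k=3: 5<11, row[3] = 11+4 = 15 → [0, 7, 11, 15, 9, 9]
k=4: 9<15, row[4] = 15+4 = 19 → [0, 7, 11, 15, 19, 9]
k=5: 9<19, row[5] = 19+4 = 23 → [0, 7, 11, 15, 19, 23]

23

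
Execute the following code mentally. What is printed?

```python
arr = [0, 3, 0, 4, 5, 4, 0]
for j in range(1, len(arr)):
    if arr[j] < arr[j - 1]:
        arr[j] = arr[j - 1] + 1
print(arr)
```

[0, 3, 4, 4, 5, 6, 7]

j=1: 3>=0, unchanged → [0, 3, 0, 4, 5, 4, 0]
j=2: 0<3, arr[2] = 3+1 = 4 → [0, 3, 4, 4, 5, 4, 0]
j=3: 4>=4, unchanged → [0, 3, 4, 4, 5, 4, 0]
j=4: 5>=4, unchanged → [0, 3, 4, 4, 5, 4, 0]
j=5: 4<5, arr[5] = 5+1 = 6 → [0, 3, 4, 4, 5, 6, 0]
j=6: 0<6, arr[6] = 6+1 = 7 → [0, 3, 4, 4, 5, 6, 7]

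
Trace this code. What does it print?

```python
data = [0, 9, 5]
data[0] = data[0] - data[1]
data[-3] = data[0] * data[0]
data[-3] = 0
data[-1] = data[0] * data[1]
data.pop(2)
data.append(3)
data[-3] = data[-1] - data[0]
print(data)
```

[3, 9, 3]

data[0] = data[0]-data[1] = 0-9 = -9 → [-9, 9, 5]
data[-3] = data[0]*data[0] = (-9)*(-9) = 81 → [81, 9, 5]
data[-3] = 0 → [0, 9, 5]
data[-1] = data[0]*data[1] = 0*9 = 0 → [0, 9, 0]
pop(2) removes 0 → [0, 9]
append 3 → [0, 9, 3]
data[-3] = data[-1]-data[0] = 3-0 = 3 → [3, 9, 3]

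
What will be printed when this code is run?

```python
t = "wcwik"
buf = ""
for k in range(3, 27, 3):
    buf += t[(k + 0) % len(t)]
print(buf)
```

ickwwick

k=3: add t[3]='i' → 'i'
k=6: add t[1]='c' → 'ic'
k=9: add t[4]='k' → 'ick'
k=12: add t[2]='w' → 'ickw'
k=15: add t[0]='w' → 'ickww'
k=18: add t[3]='i' → 'ickwwi'
k=21: add t[1]='c' → 'ickwwic'
k=24: add t[4]='k' → 'ickwwick'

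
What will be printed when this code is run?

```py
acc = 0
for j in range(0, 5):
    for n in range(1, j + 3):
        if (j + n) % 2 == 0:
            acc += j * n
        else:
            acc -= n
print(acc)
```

69

j=0,n=1: odd sum, acc = 0-1 = -1
j=0,n=2: even sum, acc = (-1)+0 = -1
j=1,n=1: even sum, acc = (-1)+1 = 0
j=1,n=2: odd sum, acc = 0-2 = -2
j=1,n=3: even sum, acc = (-2)+3 = 1
j=2,n=1: odd sum, acc = 1-1 = 0
j=2,n=2: even sum, acc = 0+4 = 4
j=2,n=3: odd sum, acc = 4-3 = 1
j=2,n=4: even sum, acc = 1+8 = 9
j=3,n=1: even sum, acc = 9+3 = 12
j=3,n=2: odd sum, acc = 12-2 = 10
j=3,n=3: even sum, acc = 10+9 = 19
j=3,n=4: odd sum, acc = 19-4 = 15
j=3,n=5: even sum, acc = 15+15 = 30
j=4,n=1: odd sum, acc = 30-1 = 29
j=4,n=2: even sum, acc = 29+8 = 37
j=4,n=3: odd sum, acc = 37-3 = 34
j=4,n=4: even sum, acc = 34+16 = 50
j=4,n=5: odd sum, acc = 50-5 = 45
j=4,n=6: even sum, acc = 45+24 = 69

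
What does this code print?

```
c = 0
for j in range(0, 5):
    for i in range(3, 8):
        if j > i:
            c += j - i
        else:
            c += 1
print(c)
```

25

j=0,i=3: not 0>3, c = 0+1 = 1
j=0,i=4: not 0>4, c = 1+1 = 2
j=0,i=5: not 0>5, c = 2+1 = 3
j=0,i=6: not 0>6, c = 3+1 = 4
j=0,i=7: not 0>7, c = 4+1 = 5
j=1,i=3: not 1>3, c = 5+1 = 6
j=1,i=4: not 1>4, c = 6+1 = 7
j=1,i=5: not 1>5, c = 7+1 = 8
j=1,i=6: not 1>6, c = 8+1 = 9
j=1,i=7: not 1>7, c = 9+1 = 10
j=2,i=3: not 2>3, c = 10+1 = 11
j=2,i=4: not 2>4, c = 11+1 = 12
j=2,i=5: not 2>5, c = 12+1 = 13
j=2,i=6: not 2>6, c = 13+1 = 14
j=2,i=7: not 2>7, c = 14+1 = 15
j=3,i=3: not 3>3, c = 15+1 = 16
j=3,i=4: not 3>4, c = 16+1 = 17
j=3,i=5: not 3>5, c = 17+1 = 18
j=3,i=6: not 3>6, c = 18+1 = 19
j=3,i=7: not 3>7, c = 19+1 = 20
j=4,i=3: 4>3, c = 20+1 = 21
j=4,i=4: not 4>4, c = 21+1 = 22
j=4,i=5: not 4>5, c = 22+1 = 23
j=4,i=6: not 4>6, c = 23+1 = 24
j=4,i=7: not 4>7, c = 24+1 = 25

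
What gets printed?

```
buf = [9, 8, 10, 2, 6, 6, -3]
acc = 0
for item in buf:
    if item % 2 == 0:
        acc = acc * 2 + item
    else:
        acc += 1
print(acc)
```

item=9: not even, acc = 0+1 = 1
item=8: even, acc = 1*2+8 = 10
item=10: even, acc = 10*2+10 = 30
item=2: even, acc = 30*2+2 = 62
item=6: even, acc = 62*2+6 = 130
item=6: even, acc = 130*2+6 = 266
item=-3: not even, acc = 266+1 = 267

267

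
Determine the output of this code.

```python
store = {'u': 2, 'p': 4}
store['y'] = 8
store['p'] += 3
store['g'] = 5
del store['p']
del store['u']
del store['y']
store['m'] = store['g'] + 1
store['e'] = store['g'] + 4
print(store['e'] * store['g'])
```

store['y'] = 8 → {'u': 2, 'p': 4, 'y': 8}
store['p'] = 4+3 = 7 → {'u': 2, 'p': 7, 'y': 8}
store['g'] = 5 → {'u': 2, 'p': 7, 'y': 8, 'g': 5}
del 'p' → {'u': 2, 'y': 8, 'g': 5}
del 'u' → {'y': 8, 'g': 5}
del 'y' → {'g': 5}
store['m'] = store['g']+1 = 6 → {'g': 5, 'm': 6}
store['e'] = store['g']+4 = 9 → {'g': 5, 'm': 6, 'e': 9}
store['e']*store['g'] = 9*5 = 45

45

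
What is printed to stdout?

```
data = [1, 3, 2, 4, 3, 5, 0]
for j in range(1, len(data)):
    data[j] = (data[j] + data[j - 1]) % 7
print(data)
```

j=1: data[1] = (3+1)%7 = 4 → [1, 4, 2, 4, 3, 5, 0]
j=2: data[2] = (2+4)%7 = 6 → [1, 4, 6, 4, 3, 5, 0]
j=3: data[3] = (4+6)%7 = 3 → [1, 4, 6, 3, 3, 5, 0]
j=4: data[4] = (3+3)%7 = 6 → [1, 4, 6, 3, 6, 5, 0]
j=5: data[5] = (5+6)%7 = 4 → [1, 4, 6, 3, 6, 4, 0]
j=6: data[6] = (0+4)%7 = 4 → [1, 4, 6, 3, 6, 4, 4]

[1, 4, 6, 3, 6, 4, 4]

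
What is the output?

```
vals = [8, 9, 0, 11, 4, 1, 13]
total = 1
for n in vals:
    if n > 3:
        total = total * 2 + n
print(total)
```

n=8: >3, total = 1*2+8 = 10
n=9: >3, total = 10*2+9 = 29
n=0: not >3
n=11: >3, total = 29*2+11 = 69
n=4: >3, total = 69*2+4 = 142
n=1: not >3
n=13: >3, total = 142*2+13 = 297

297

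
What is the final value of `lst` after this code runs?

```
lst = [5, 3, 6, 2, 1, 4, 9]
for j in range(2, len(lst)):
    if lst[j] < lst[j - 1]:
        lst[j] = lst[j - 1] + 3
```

[5, 3, 6, 9, 12, 15, 18]

j=2: 6>=3, unchanged → [5, 3, 6, 2, 1, 4, 9]
j=3: 2<6, lst[3] = 6+3 = 9 → [5, 3, 6, 9, 1, 4, 9]
j=4: 1<9, lst[4] = 9+3 = 12 → [5, 3, 6, 9, 12, 4, 9]
j=5: 4<12, lst[5] = 12+3 = 15 → [5, 3, 6, 9, 12, 15, 9]
j=6: 9<15, lst[6] = 15+3 = 18 → [5, 3, 6, 9, 12, 15, 18]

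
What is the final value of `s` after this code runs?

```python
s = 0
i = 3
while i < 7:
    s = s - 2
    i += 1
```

-8

i=3: s = 0-2 = -2
i=4: s = (-2)-2 = -4
i=5: s = (-4)-2 = -6
i=6: s = (-6)-2 = -8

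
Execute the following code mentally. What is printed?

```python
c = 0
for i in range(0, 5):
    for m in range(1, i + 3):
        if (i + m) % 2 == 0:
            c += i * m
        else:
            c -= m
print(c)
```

i=0,m=1: odd sum, c = 0-1 = -1
i=0,m=2: even sum, c = (-1)+0 = -1
i=1,m=1: even sum, c = (-1)+1 = 0
i=1,m=2: odd sum, c = 0-2 = -2
i=1,m=3: even sum, c = (-2)+3 = 1
i=2,m=1: odd sum, c = 1-1 = 0
i=2,m=2: even sum, c = 0+4 = 4
i=2,m=3: odd sum, c = 4-3 = 1
i=2,m=4: even sum, c = 1+8 = 9
i=3,m=1: even sum, c = 9+3 = 12
i=3,m=2: odd sum, c = 12-2 = 10
i=3,m=3: even sum, c = 10+9 = 19
i=3,m=4: odd sum, c = 19-4 = 15
i=3,m=5: even sum, c = 15+15 = 30
i=4,m=1: odd sum, c = 30-1 = 29
i=4,m=2: even sum, c = 29+8 = 37
i=4,m=3: odd sum, c = 37-3 = 34
i=4,m=4: even sum, c = 34+16 = 50
i=4,m=5: odd sum, c = 50-5 = 45
i=4,m=6: even sum, c = 45+24 = 69

69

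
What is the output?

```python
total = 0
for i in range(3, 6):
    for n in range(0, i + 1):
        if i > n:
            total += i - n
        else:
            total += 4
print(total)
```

43

i=3,n=0: 3>0, total = 0+3 = 3
i=3,n=1: 3>1, total = 3+2 = 5
i=3,n=2: 3>2, total = 5+1 = 6
i=3,n=3: not 3>3, total = 6+4 = 10
i=4,n=0: 4>0, total = 10+4 = 14
i=4,n=1: 4>1, total = 14+3 = 17
i=4,n=2: 4>2, total = 17+2 = 19
i=4,n=3: 4>3, total = 19+1 = 20
i=4,n=4: not 4>4, total = 20+4 = 24
i=5,n=0: 5>0, total = 24+5 = 29
i=5,n=1: 5>1, total = 29+4 = 33
i=5,n=2: 5>2, total = 33+3 = 36
i=5,n=3: 5>3, total = 36+2 = 38
i=5,n=4: 5>4, total = 38+1 = 39
i=5,n=5: not 5>5, total = 39+4 = 43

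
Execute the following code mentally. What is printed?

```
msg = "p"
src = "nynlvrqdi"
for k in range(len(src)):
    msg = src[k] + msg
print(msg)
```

k=0: prepend 'n' → 'np'
k=1: prepend 'y' → 'ynp'
k=2: prepend 'n' → 'nynp'
k=3: prepend 'l' → 'lnynp'
k=4: prepend 'v' → 'vlnynp'
k=5: prepend 'r' → 'rvlnynp'
k=6: prepend 'q' → 'qrvlnynp'
k=7: prepend 'd' → 'dqrvlnynp'
k=8: prepend 'i' → 'idqrvlnynp'

idqrvlnynp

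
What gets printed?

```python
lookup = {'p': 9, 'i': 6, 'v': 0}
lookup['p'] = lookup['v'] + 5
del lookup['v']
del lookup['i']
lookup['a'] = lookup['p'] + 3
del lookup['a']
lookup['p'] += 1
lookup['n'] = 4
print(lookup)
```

{'p': 6, 'n': 4}

lookup['p'] = lookup['v']+5 = 5 → {'p': 5, 'i': 6, 'v': 0}
del 'v' → {'p': 5, 'i': 6}
del 'i' → {'p': 5}
lookup['a'] = lookup['p']+3 = 8 → {'p': 5, 'a': 8}
del 'a' → {'p': 5}
lookup['p'] = 5+1 = 6 → {'p': 6}
lookup['n'] = 4 → {'p': 6, 'n': 4}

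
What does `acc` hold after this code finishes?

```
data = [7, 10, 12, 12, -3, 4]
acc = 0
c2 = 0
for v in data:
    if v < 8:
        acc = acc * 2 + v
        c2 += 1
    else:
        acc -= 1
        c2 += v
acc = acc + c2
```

51

v=7: <8, acc = 0*2+7 = 7; c2=1
v=10: not <8, acc = 7-1 = 6; c2=11
v=12: not <8, acc = 6-1 = 5; c2=23
v=12: not <8, acc = 5-1 = 4; c2=35
v=-3: <8, acc = 4*2+(-3) = 5; c2=36
v=4: <8, acc = 5*2+4 = 14; c2=37
acc+c2 = 14+37 = 51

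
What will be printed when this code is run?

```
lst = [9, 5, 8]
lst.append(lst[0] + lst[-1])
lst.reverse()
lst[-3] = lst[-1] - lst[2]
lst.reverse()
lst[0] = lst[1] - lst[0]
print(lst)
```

[-4, 5, 4, 17]

append lst[0]+lst[-1] = 9+8 = 17 → [9, 5, 8, 17]
reverse → [17, 8, 5, 9]
lst[-3] = lst[-1]-lst[2] = 9-5 = 4 → [17, 4, 5, 9]
reverse → [9, 5, 4, 17]
lst[0] = lst[1]-lst[0] = 5-9 = -4 → [-4, 5, 4, 17]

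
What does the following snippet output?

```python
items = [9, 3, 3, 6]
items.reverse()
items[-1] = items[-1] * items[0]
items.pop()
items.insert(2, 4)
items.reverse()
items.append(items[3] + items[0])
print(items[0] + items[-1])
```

12

reverse → [6, 3, 3, 9]
items[-1] = items[-1]*items[0] = 9*6 = 54 → [6, 3, 3, 54]
pop() removes 54 → [6, 3, 3]
insert 4 at 2 → [6, 3, 4, 3]
reverse → [3, 4, 3, 6]
append items[3]+items[0] = 6+3 = 9 → [3, 4, 3, 6, 9]
items[0]+items[-1] = 3+9 = 12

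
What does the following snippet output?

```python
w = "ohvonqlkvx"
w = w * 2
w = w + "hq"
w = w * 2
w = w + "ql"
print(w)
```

ohvonqlkvxohvonqlkvxhqohvonqlkvxohvonqlkvxhqql

repeat ×2 → 'ohvonqlkvxohvonqlkvx'
+ 'hq' → 'ohvonqlkvxohvonqlkvxhq'
repeat ×2 → 'ohvonqlkvxohvonqlkvxhqohvonqlkvxohvonqlkvxhq'
+ 'ql' → 'ohvonqlkvxohvonqlkvxhqohvonqlkvxohvonqlkvxhqql'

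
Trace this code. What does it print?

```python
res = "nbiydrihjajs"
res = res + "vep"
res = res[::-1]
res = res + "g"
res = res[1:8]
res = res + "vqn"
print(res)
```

evsjajhvqn

+ 'vep' → 'nbiydrihjajsvep'
reverse → 'pevsjajhirdyibn'
+ 'g' → 'pevsjajhirdyibng'
slice [1:8] → 'evsjajh'
+ 'vqn' → 'evsjajhvqn'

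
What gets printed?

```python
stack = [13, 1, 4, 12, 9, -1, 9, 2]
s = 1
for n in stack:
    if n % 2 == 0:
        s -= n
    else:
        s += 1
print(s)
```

-12

n=13: not even, s = 1+1 = 2
n=1: not even, s = 2+1 = 3
n=4: even, s = 3-4 = -1
n=12: even, s = (-1)-12 = -13
n=9: not even, s = (-13)+1 = -12
n=-1: not even, s = (-12)+1 = -11
n=9: not even, s = (-11)+1 = -10
n=2: even, s = (-10)-2 = -12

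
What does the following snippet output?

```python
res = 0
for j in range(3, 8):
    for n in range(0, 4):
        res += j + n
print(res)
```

130

j=3,n=0: res = 0+3 = 3
j=3,n=1: res = 3+4 = 7
j=3,n=2: res = 7+5 = 12
j=3,n=3: res = 12+6 = 18
j=4,n=0: res = 18+4 = 22
j=4,n=1: res = 22+5 = 27
j=4,n=2: res = 27+6 = 33
j=4,n=3: res = 33+7 = 40
j=5,n=0: res = 40+5 = 45
j=5,n=1: res = 45+6 = 51
j=5,n=2: res = 51+7 = 58
j=5,n=3: res = 58+8 = 66
j=6,n=0: res = 66+6 = 72
j=6,n=1: res = 72+7 = 79
j=6,n=2: res = 79+8 = 87
j=6,n=3: res = 87+9 = 96
j=7,n=0: res = 96+7 = 103
j=7,n=1: res = 103+8 = 111
j=7,n=2: res = 111+9 = 120
j=7,n=3: res = 120+10 = 130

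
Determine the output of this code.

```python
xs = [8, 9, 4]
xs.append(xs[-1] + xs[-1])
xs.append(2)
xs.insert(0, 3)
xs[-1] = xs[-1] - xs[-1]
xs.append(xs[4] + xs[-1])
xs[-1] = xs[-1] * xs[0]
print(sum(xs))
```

56

append xs[-1]+xs[-1] = 4+4 = 8 → [8, 9, 4, 8]
append 2 → [8, 9, 4, 8, 2]
insert 3 at 0 → [3, 8, 9, 4, 8, 2]
xs[-1] = xs[-1]-xs[-1] = 2-2 = 0 → [3, 8, 9, 4, 8, 0]
append xs[4]+xs[-1] = 8+0 = 8 → [3, 8, 9, 4, 8, 0, 8]
xs[-1] = xs[-1]*xs[0] = 8*3 = 24 → [3, 8, 9, 4, 8, 0, 24]
sum = 56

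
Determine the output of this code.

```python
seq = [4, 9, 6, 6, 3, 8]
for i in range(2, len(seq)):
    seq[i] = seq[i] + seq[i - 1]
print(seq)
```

[4, 9, 15, 21, 24, 32]

i=2: seq[2] = 6+9 = 15 → [4, 9, 15, 6, 3, 8]
i=3: seq[3] = 6+15 = 21 → [4, 9, 15, 21, 3, 8]
i=4: seq[4] = 3+21 = 24 → [4, 9, 15, 21, 24, 8]
i=5: seq[5] = 8+24 = 32 → [4, 9, 15, 21, 24, 32]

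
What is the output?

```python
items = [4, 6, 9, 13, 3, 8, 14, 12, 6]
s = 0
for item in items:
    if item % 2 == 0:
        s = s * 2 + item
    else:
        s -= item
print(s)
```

-26

item=4: even, s = 0*2+4 = 4
item=6: even, s = 4*2+6 = 14
item=9: not even, s = 14-9 = 5
item=13: not even, s = 5-13 = -8
item=3: not even, s = (-8)-3 = -11
item=8: even, s = (-11)*2+8 = -14
item=14: even, s = (-14)*2+14 = -14
item=12: even, s = (-14)*2+12 = -16
item=6: even, s = (-16)*2+6 = -26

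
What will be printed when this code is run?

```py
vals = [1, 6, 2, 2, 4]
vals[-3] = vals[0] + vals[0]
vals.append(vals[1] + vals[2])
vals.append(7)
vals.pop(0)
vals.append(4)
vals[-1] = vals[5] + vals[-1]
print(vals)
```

[6, 2, 2, 4, 8, 7, 11]

vals[-3] = vals[0]+vals[0] = 1+1 = 2 → [1, 6, 2, 2, 4]
append vals[1]+vals[2] = 6+2 = 8 → [1, 6, 2, 2, 4, 8]
append 7 → [1, 6, 2, 2, 4, 8, 7]
pop(0) removes 1 → [6, 2, 2, 4, 8, 7]
append 4 → [6, 2, 2, 4, 8, 7, 4]
vals[-1] = vals[5]+vals[-1] = 7+4 = 11 → [6, 2, 2, 4, 8, 7, 11]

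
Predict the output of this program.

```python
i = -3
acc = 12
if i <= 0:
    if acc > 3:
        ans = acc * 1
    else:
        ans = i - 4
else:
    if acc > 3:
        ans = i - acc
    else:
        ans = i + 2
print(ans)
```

12

i=-3, acc=12
i <= 0 is True; acc > 3 is True
→ ans = acc * 1 = 12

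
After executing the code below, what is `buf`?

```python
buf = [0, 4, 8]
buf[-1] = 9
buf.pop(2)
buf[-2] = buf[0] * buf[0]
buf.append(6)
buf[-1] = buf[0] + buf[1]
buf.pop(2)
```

[0, 4]

buf[-1] = 9 → [0, 4, 9]
pop(2) removes 9 → [0, 4]
buf[-2] = buf[0]*buf[0] = 0*0 = 0 → [0, 4]
append 6 → [0, 4, 6]
buf[-1] = buf[0]+buf[1] = 0+4 = 4 → [0, 4, 4]
pop(2) removes 4 → [0, 4]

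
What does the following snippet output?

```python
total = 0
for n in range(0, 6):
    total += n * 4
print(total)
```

60

n=0: total = 0+0*4 = 0
n=1: total = 0+1*4 = 4
n=2: total = 4+2*4 = 12
n=3: total = 12+3*4 = 24
n=4: total = 24+4*4 = 40
n=5: total = 40+5*4 = 60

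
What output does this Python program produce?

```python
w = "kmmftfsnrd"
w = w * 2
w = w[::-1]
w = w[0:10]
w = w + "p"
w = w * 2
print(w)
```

repeat ×2 → 'kmmftfsnrdkmmftfsnrd'
reverse → 'drnsftfmmkdrnsftfmmk'
slice [0:10] → 'drnsftfmmk'
+ 'p' → 'drnsftfmmkp'
repeat ×2 → 'drnsftfmmkpdrnsftfmmkp'

drnsftfmmkpdrnsftfmmkp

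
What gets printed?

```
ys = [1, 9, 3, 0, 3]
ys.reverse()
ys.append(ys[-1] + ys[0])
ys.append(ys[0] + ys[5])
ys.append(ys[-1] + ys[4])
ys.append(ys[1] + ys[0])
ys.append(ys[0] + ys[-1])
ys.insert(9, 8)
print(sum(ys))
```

52

reverse → [3, 0, 3, 9, 1]
append ys[-1]+ys[0] = 1+3 = 4 → [3, 0, 3, 9, 1, 4]
append ys[0]+ys[5] = 3+4 = 7 → [3, 0, 3, 9, 1, 4, 7]
append ys[-1]+ys[4] = 7+1 = 8 → [3, 0, 3, 9, 1, 4, 7, 8]
append ys[1]+ys[0] = 0+3 = 3 → [3, 0, 3, 9, 1, 4, 7, 8, 3]
append ys[0]+ys[-1] = 3+3 = 6 → [3, 0, 3, 9, 1, 4, 7, 8, 3, 6]
insert 8 at 9 → [3, 0, 3, 9, 1, 4, 7, 8, 3, 8, 6]
sum = 52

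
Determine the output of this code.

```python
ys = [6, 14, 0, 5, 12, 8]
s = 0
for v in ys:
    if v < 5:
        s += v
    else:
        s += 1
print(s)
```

v=6: not <5, s = 0+1 = 1
v=14: not <5, s = 1+1 = 2
v=0: <5, s = 2+0 = 2
v=5: not <5, s = 2+1 = 3
v=12: not <5, s = 3+1 = 4
v=8: not <5, s = 4+1 = 5

5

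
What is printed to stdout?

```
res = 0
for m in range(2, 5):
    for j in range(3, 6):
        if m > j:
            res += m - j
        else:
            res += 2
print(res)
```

17

m=2,j=3: not 2>3, res = 0+2 = 2
m=2,j=4: not 2>4, res = 2+2 = 4
m=2,j=5: not 2>5, res = 4+2 = 6
m=3,j=3: not 3>3, res = 6+2 = 8
m=3,j=4: not 3>4, res = 8+2 = 10
m=3,j=5: not 3>5, res = 10+2 = 12
m=4,j=3: 4>3, res = 12+1 = 13
m=4,j=4: not 4>4, res = 13+2 = 15
m=4,j=5: not 4>5, res = 15+2 = 17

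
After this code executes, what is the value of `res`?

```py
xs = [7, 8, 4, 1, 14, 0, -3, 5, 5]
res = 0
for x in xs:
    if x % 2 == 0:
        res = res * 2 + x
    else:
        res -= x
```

-15

x=7: not even, res = 0-7 = -7
x=8: even, res = (-7)*2+8 = -6
x=4: even, res = (-6)*2+4 = -8
x=1: not even, res = (-8)-1 = -9
x=14: even, res = (-9)*2+14 = -4
x=0: even, res = (-4)*2+0 = -8
x=-3: not even, res = (-8)-(-3) = -5
x=5: not even, res = (-5)-5 = -10
x=5: not even, res = (-10)-5 = -15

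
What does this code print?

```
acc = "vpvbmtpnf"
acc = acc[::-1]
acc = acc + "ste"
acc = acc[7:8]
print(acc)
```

reverse → 'fnptmbvpv'
+ 'ste' → 'fnptmbvpvste'
slice [7:8] → 'p'

p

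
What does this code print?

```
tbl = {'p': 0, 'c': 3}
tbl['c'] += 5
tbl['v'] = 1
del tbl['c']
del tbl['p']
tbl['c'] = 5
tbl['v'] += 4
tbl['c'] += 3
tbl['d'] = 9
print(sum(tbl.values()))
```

tbl['c'] = 3+5 = 8 → {'p': 0, 'c': 8}
tbl['v'] = 1 → {'p': 0, 'c': 8, 'v': 1}
del 'c' → {'p': 0, 'v': 1}
del 'p' → {'v': 1}
tbl['c'] = 5 → {'v': 1, 'c': 5}
tbl['v'] = 1+4 = 5 → {'v': 5, 'c': 5}
tbl['c'] = 5+3 = 8 → {'v': 5, 'c': 8}
tbl['d'] = 9 → {'v': 5, 'c': 8, 'd': 9}
sum of values = 22

22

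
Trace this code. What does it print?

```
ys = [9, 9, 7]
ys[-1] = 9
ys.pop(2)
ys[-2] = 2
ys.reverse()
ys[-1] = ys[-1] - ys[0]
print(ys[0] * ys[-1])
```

-63

ys[-1] = 9 → [9, 9, 9]
pop(2) removes 9 → [9, 9]
ys[-2] = 2 → [2, 9]
reverse → [9, 2]
ys[-1] = ys[-1]-ys[0] = 2-9 = -7 → [9, -7]
ys[0]*ys[-1] = 9*(-7) = -63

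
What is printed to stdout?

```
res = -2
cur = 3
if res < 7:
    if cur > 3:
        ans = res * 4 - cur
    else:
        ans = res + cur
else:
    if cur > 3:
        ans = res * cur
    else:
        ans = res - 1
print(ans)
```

res=-2, cur=3
res < 7 is True; cur > 3 is False
→ ans = res + cur = 1

1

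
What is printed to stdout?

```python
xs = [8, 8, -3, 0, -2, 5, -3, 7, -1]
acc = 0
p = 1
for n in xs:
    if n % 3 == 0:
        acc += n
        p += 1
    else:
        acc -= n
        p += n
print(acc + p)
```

-2

n=8: not %3==0, acc = 0-8 = -8; p=9
n=8: not %3==0, acc = (-8)-8 = -16; p=17
n=-3: %3==0, acc = (-16)+(-3) = -19; p=18
n=0: %3==0, acc = (-19)+0 = -19; p=19
n=-2: not %3==0, acc = (-19)-(-2) = -17; p=17
n=5: not %3==0, acc = (-17)-5 = -22; p=22
n=-3: %3==0, acc = (-22)+(-3) = -25; p=23
n=7: not %3==0, acc = (-25)-7 = -32; p=30
n=-1: not %3==0, acc = (-32)-(-1) = -31; p=29
acc+p = (-31)+29 = -2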